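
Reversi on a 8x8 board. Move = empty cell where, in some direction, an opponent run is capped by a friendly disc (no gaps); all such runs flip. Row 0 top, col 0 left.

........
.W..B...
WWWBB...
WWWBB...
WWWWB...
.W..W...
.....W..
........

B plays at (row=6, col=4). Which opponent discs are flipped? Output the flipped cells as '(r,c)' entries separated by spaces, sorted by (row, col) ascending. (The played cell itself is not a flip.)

Dir NW: first cell '.' (not opp) -> no flip
Dir N: opp run (5,4) capped by B -> flip
Dir NE: first cell '.' (not opp) -> no flip
Dir W: first cell '.' (not opp) -> no flip
Dir E: opp run (6,5), next='.' -> no flip
Dir SW: first cell '.' (not opp) -> no flip
Dir S: first cell '.' (not opp) -> no flip
Dir SE: first cell '.' (not opp) -> no flip

Answer: (5,4)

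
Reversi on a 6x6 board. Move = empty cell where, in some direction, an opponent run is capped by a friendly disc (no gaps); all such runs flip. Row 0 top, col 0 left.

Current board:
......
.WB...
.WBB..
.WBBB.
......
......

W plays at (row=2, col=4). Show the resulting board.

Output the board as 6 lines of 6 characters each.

Place W at (2,4); scan 8 dirs for brackets.
Dir NW: first cell '.' (not opp) -> no flip
Dir N: first cell '.' (not opp) -> no flip
Dir NE: first cell '.' (not opp) -> no flip
Dir W: opp run (2,3) (2,2) capped by W -> flip
Dir E: first cell '.' (not opp) -> no flip
Dir SW: opp run (3,3), next='.' -> no flip
Dir S: opp run (3,4), next='.' -> no flip
Dir SE: first cell '.' (not opp) -> no flip
All flips: (2,2) (2,3)

Answer: ......
.WB...
.WWWW.
.WBBB.
......
......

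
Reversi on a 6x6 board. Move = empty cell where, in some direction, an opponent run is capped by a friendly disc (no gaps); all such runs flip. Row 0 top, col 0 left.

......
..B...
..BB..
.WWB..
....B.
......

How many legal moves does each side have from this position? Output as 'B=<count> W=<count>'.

Answer: B=4 W=4

Derivation:
-- B to move --
(2,0): no bracket -> illegal
(2,1): no bracket -> illegal
(3,0): flips 2 -> legal
(4,0): flips 1 -> legal
(4,1): flips 1 -> legal
(4,2): flips 1 -> legal
(4,3): no bracket -> illegal
B mobility = 4
-- W to move --
(0,1): no bracket -> illegal
(0,2): flips 2 -> legal
(0,3): no bracket -> illegal
(1,1): no bracket -> illegal
(1,3): flips 1 -> legal
(1,4): flips 1 -> legal
(2,1): no bracket -> illegal
(2,4): no bracket -> illegal
(3,4): flips 1 -> legal
(3,5): no bracket -> illegal
(4,2): no bracket -> illegal
(4,3): no bracket -> illegal
(4,5): no bracket -> illegal
(5,3): no bracket -> illegal
(5,4): no bracket -> illegal
(5,5): no bracket -> illegal
W mobility = 4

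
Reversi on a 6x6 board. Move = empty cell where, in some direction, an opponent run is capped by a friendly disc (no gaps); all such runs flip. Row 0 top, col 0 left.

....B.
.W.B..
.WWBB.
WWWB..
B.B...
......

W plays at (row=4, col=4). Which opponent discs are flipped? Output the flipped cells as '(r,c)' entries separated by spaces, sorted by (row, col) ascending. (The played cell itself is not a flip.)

Dir NW: opp run (3,3) capped by W -> flip
Dir N: first cell '.' (not opp) -> no flip
Dir NE: first cell '.' (not opp) -> no flip
Dir W: first cell '.' (not opp) -> no flip
Dir E: first cell '.' (not opp) -> no flip
Dir SW: first cell '.' (not opp) -> no flip
Dir S: first cell '.' (not opp) -> no flip
Dir SE: first cell '.' (not opp) -> no flip

Answer: (3,3)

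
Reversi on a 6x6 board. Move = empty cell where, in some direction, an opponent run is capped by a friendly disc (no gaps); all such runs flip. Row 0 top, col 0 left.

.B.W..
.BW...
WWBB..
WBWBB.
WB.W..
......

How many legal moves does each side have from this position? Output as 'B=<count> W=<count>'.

Answer: B=5 W=12

Derivation:
-- B to move --
(0,2): flips 1 -> legal
(0,4): no bracket -> illegal
(1,0): no bracket -> illegal
(1,3): flips 1 -> legal
(1,4): no bracket -> illegal
(4,2): flips 1 -> legal
(4,4): no bracket -> illegal
(5,0): no bracket -> illegal
(5,1): no bracket -> illegal
(5,2): flips 1 -> legal
(5,3): flips 1 -> legal
(5,4): no bracket -> illegal
B mobility = 5
-- W to move --
(0,0): no bracket -> illegal
(0,2): flips 1 -> legal
(1,0): flips 1 -> legal
(1,3): flips 4 -> legal
(1,4): flips 1 -> legal
(2,4): flips 2 -> legal
(2,5): flips 1 -> legal
(3,5): flips 2 -> legal
(4,2): flips 2 -> legal
(4,4): no bracket -> illegal
(4,5): flips 2 -> legal
(5,0): flips 1 -> legal
(5,1): flips 2 -> legal
(5,2): flips 1 -> legal
W mobility = 12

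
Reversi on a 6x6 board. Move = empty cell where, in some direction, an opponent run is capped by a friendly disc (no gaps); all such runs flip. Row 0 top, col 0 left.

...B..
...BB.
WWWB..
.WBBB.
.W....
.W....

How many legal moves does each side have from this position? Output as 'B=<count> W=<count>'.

Answer: B=6 W=7

Derivation:
-- B to move --
(1,0): flips 1 -> legal
(1,1): flips 1 -> legal
(1,2): flips 1 -> legal
(3,0): flips 1 -> legal
(4,0): flips 2 -> legal
(4,2): no bracket -> illegal
(5,0): flips 1 -> legal
(5,2): no bracket -> illegal
B mobility = 6
-- W to move --
(0,2): no bracket -> illegal
(0,4): flips 1 -> legal
(0,5): flips 3 -> legal
(1,2): no bracket -> illegal
(1,5): no bracket -> illegal
(2,4): flips 1 -> legal
(2,5): no bracket -> illegal
(3,5): flips 3 -> legal
(4,2): flips 1 -> legal
(4,3): flips 1 -> legal
(4,4): flips 1 -> legal
(4,5): no bracket -> illegal
W mobility = 7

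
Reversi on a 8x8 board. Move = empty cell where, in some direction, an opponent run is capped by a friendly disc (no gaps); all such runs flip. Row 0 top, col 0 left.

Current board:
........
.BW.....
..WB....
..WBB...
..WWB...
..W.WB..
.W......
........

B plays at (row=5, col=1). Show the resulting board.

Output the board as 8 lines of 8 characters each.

Answer: ........
.BW.....
..WB....
..WBB...
..BWB...
.BW.WB..
.W......
........

Derivation:
Place B at (5,1); scan 8 dirs for brackets.
Dir NW: first cell '.' (not opp) -> no flip
Dir N: first cell '.' (not opp) -> no flip
Dir NE: opp run (4,2) capped by B -> flip
Dir W: first cell '.' (not opp) -> no flip
Dir E: opp run (5,2), next='.' -> no flip
Dir SW: first cell '.' (not opp) -> no flip
Dir S: opp run (6,1), next='.' -> no flip
Dir SE: first cell '.' (not opp) -> no flip
All flips: (4,2)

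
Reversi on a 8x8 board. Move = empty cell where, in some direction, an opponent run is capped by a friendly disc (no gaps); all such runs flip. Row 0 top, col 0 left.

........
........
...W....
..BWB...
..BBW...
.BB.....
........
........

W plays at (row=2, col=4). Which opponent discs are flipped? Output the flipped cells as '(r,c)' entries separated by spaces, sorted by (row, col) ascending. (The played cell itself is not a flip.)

Answer: (3,4)

Derivation:
Dir NW: first cell '.' (not opp) -> no flip
Dir N: first cell '.' (not opp) -> no flip
Dir NE: first cell '.' (not opp) -> no flip
Dir W: first cell 'W' (not opp) -> no flip
Dir E: first cell '.' (not opp) -> no flip
Dir SW: first cell 'W' (not opp) -> no flip
Dir S: opp run (3,4) capped by W -> flip
Dir SE: first cell '.' (not opp) -> no flip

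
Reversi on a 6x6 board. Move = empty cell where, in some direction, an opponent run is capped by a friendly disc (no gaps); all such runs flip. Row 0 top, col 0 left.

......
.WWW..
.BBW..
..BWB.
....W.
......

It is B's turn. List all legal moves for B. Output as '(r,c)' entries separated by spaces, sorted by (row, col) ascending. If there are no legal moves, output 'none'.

(0,0): flips 1 -> legal
(0,1): flips 3 -> legal
(0,2): flips 1 -> legal
(0,3): flips 1 -> legal
(0,4): flips 1 -> legal
(1,0): no bracket -> illegal
(1,4): flips 1 -> legal
(2,0): no bracket -> illegal
(2,4): flips 1 -> legal
(3,5): no bracket -> illegal
(4,2): no bracket -> illegal
(4,3): no bracket -> illegal
(4,5): no bracket -> illegal
(5,3): no bracket -> illegal
(5,4): flips 1 -> legal
(5,5): flips 2 -> legal

Answer: (0,0) (0,1) (0,2) (0,3) (0,4) (1,4) (2,4) (5,4) (5,5)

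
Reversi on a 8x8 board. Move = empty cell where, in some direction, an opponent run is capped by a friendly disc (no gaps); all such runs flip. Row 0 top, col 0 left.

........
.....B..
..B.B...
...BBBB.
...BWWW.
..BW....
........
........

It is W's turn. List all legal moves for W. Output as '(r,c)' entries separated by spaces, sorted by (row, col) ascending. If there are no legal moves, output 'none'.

Answer: (1,1) (1,3) (1,4) (2,3) (2,5) (2,6) (2,7) (4,2) (5,1)

Derivation:
(0,4): no bracket -> illegal
(0,5): no bracket -> illegal
(0,6): no bracket -> illegal
(1,1): flips 2 -> legal
(1,2): no bracket -> illegal
(1,3): flips 2 -> legal
(1,4): flips 2 -> legal
(1,6): no bracket -> illegal
(2,1): no bracket -> illegal
(2,3): flips 3 -> legal
(2,5): flips 1 -> legal
(2,6): flips 2 -> legal
(2,7): flips 1 -> legal
(3,1): no bracket -> illegal
(3,2): no bracket -> illegal
(3,7): no bracket -> illegal
(4,1): no bracket -> illegal
(4,2): flips 1 -> legal
(4,7): no bracket -> illegal
(5,1): flips 1 -> legal
(5,4): no bracket -> illegal
(6,1): no bracket -> illegal
(6,2): no bracket -> illegal
(6,3): no bracket -> illegal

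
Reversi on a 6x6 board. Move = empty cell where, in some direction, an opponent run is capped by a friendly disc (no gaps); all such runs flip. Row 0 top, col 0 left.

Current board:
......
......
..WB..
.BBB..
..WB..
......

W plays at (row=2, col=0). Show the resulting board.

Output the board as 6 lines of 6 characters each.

Place W at (2,0); scan 8 dirs for brackets.
Dir NW: edge -> no flip
Dir N: first cell '.' (not opp) -> no flip
Dir NE: first cell '.' (not opp) -> no flip
Dir W: edge -> no flip
Dir E: first cell '.' (not opp) -> no flip
Dir SW: edge -> no flip
Dir S: first cell '.' (not opp) -> no flip
Dir SE: opp run (3,1) capped by W -> flip
All flips: (3,1)

Answer: ......
......
W.WB..
.WBB..
..WB..
......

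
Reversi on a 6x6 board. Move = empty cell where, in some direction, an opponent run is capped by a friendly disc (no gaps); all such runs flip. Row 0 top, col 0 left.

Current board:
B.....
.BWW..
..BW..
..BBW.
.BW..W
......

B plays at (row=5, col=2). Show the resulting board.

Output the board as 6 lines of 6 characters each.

Place B at (5,2); scan 8 dirs for brackets.
Dir NW: first cell 'B' (not opp) -> no flip
Dir N: opp run (4,2) capped by B -> flip
Dir NE: first cell '.' (not opp) -> no flip
Dir W: first cell '.' (not opp) -> no flip
Dir E: first cell '.' (not opp) -> no flip
Dir SW: edge -> no flip
Dir S: edge -> no flip
Dir SE: edge -> no flip
All flips: (4,2)

Answer: B.....
.BWW..
..BW..
..BBW.
.BB..W
..B...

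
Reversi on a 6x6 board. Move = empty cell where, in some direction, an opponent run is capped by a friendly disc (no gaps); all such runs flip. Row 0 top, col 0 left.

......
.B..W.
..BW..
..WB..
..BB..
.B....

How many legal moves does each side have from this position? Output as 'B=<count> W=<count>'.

-- B to move --
(0,3): no bracket -> illegal
(0,4): no bracket -> illegal
(0,5): no bracket -> illegal
(1,2): no bracket -> illegal
(1,3): flips 1 -> legal
(1,5): no bracket -> illegal
(2,1): flips 1 -> legal
(2,4): flips 1 -> legal
(2,5): no bracket -> illegal
(3,1): flips 1 -> legal
(3,4): no bracket -> illegal
(4,1): no bracket -> illegal
B mobility = 4
-- W to move --
(0,0): no bracket -> illegal
(0,1): no bracket -> illegal
(0,2): no bracket -> illegal
(1,0): no bracket -> illegal
(1,2): flips 1 -> legal
(1,3): no bracket -> illegal
(2,0): no bracket -> illegal
(2,1): flips 1 -> legal
(2,4): no bracket -> illegal
(3,1): no bracket -> illegal
(3,4): flips 1 -> legal
(4,0): no bracket -> illegal
(4,1): no bracket -> illegal
(4,4): no bracket -> illegal
(5,0): no bracket -> illegal
(5,2): flips 1 -> legal
(5,3): flips 2 -> legal
(5,4): flips 1 -> legal
W mobility = 6

Answer: B=4 W=6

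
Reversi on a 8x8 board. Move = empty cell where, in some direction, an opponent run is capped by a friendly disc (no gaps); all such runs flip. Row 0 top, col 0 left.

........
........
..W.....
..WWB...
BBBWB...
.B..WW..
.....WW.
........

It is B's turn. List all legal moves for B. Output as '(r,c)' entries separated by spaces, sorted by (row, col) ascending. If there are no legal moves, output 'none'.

Answer: (1,1) (1,2) (2,3) (2,4) (3,1) (5,2) (6,4) (7,7)

Derivation:
(1,1): flips 2 -> legal
(1,2): flips 2 -> legal
(1,3): no bracket -> illegal
(2,1): no bracket -> illegal
(2,3): flips 1 -> legal
(2,4): flips 1 -> legal
(3,1): flips 2 -> legal
(4,5): no bracket -> illegal
(4,6): no bracket -> illegal
(5,2): flips 1 -> legal
(5,3): no bracket -> illegal
(5,6): no bracket -> illegal
(5,7): no bracket -> illegal
(6,3): no bracket -> illegal
(6,4): flips 1 -> legal
(6,7): no bracket -> illegal
(7,4): no bracket -> illegal
(7,5): no bracket -> illegal
(7,6): no bracket -> illegal
(7,7): flips 2 -> legal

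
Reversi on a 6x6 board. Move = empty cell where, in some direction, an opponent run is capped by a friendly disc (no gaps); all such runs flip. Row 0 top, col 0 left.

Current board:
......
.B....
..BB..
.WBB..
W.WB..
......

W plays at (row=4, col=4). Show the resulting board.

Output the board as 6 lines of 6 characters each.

Answer: ......
.B....
..BB..
.WBB..
W.WWW.
......

Derivation:
Place W at (4,4); scan 8 dirs for brackets.
Dir NW: opp run (3,3) (2,2) (1,1), next='.' -> no flip
Dir N: first cell '.' (not opp) -> no flip
Dir NE: first cell '.' (not opp) -> no flip
Dir W: opp run (4,3) capped by W -> flip
Dir E: first cell '.' (not opp) -> no flip
Dir SW: first cell '.' (not opp) -> no flip
Dir S: first cell '.' (not opp) -> no flip
Dir SE: first cell '.' (not opp) -> no flip
All flips: (4,3)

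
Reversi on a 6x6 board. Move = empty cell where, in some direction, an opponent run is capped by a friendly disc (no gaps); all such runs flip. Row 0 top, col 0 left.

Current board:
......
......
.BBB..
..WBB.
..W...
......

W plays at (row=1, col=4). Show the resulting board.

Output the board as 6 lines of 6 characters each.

Answer: ......
....W.
.BBW..
..WBB.
..W...
......

Derivation:
Place W at (1,4); scan 8 dirs for brackets.
Dir NW: first cell '.' (not opp) -> no flip
Dir N: first cell '.' (not opp) -> no flip
Dir NE: first cell '.' (not opp) -> no flip
Dir W: first cell '.' (not opp) -> no flip
Dir E: first cell '.' (not opp) -> no flip
Dir SW: opp run (2,3) capped by W -> flip
Dir S: first cell '.' (not opp) -> no flip
Dir SE: first cell '.' (not opp) -> no flip
All flips: (2,3)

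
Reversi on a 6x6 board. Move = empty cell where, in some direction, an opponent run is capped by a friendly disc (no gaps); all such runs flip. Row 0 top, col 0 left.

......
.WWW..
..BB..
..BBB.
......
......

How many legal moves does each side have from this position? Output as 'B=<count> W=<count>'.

Answer: B=5 W=5

Derivation:
-- B to move --
(0,0): flips 1 -> legal
(0,1): flips 1 -> legal
(0,2): flips 1 -> legal
(0,3): flips 1 -> legal
(0,4): flips 1 -> legal
(1,0): no bracket -> illegal
(1,4): no bracket -> illegal
(2,0): no bracket -> illegal
(2,1): no bracket -> illegal
(2,4): no bracket -> illegal
B mobility = 5
-- W to move --
(1,4): no bracket -> illegal
(2,1): no bracket -> illegal
(2,4): no bracket -> illegal
(2,5): no bracket -> illegal
(3,1): flips 1 -> legal
(3,5): no bracket -> illegal
(4,1): no bracket -> illegal
(4,2): flips 2 -> legal
(4,3): flips 2 -> legal
(4,4): flips 2 -> legal
(4,5): flips 2 -> legal
W mobility = 5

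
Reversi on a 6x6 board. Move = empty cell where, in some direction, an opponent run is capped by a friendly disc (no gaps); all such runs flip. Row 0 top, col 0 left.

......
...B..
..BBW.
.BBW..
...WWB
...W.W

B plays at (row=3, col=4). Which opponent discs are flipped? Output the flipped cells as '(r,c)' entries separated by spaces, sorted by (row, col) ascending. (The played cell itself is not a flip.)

Answer: (3,3)

Derivation:
Dir NW: first cell 'B' (not opp) -> no flip
Dir N: opp run (2,4), next='.' -> no flip
Dir NE: first cell '.' (not opp) -> no flip
Dir W: opp run (3,3) capped by B -> flip
Dir E: first cell '.' (not opp) -> no flip
Dir SW: opp run (4,3), next='.' -> no flip
Dir S: opp run (4,4), next='.' -> no flip
Dir SE: first cell 'B' (not opp) -> no flip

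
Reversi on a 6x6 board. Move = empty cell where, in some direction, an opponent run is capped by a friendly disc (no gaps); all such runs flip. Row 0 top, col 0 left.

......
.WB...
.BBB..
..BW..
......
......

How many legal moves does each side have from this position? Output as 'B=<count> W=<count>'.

-- B to move --
(0,0): flips 1 -> legal
(0,1): flips 1 -> legal
(0,2): no bracket -> illegal
(1,0): flips 1 -> legal
(2,0): no bracket -> illegal
(2,4): no bracket -> illegal
(3,4): flips 1 -> legal
(4,2): no bracket -> illegal
(4,3): flips 1 -> legal
(4,4): flips 1 -> legal
B mobility = 6
-- W to move --
(0,1): no bracket -> illegal
(0,2): no bracket -> illegal
(0,3): no bracket -> illegal
(1,0): no bracket -> illegal
(1,3): flips 2 -> legal
(1,4): no bracket -> illegal
(2,0): no bracket -> illegal
(2,4): no bracket -> illegal
(3,0): no bracket -> illegal
(3,1): flips 2 -> legal
(3,4): no bracket -> illegal
(4,1): no bracket -> illegal
(4,2): no bracket -> illegal
(4,3): no bracket -> illegal
W mobility = 2

Answer: B=6 W=2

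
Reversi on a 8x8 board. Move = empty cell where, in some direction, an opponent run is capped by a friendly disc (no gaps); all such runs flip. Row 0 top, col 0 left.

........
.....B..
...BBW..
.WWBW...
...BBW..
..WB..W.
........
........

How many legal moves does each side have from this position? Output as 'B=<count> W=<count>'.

Answer: B=10 W=6

Derivation:
-- B to move --
(1,4): no bracket -> illegal
(1,6): flips 2 -> legal
(2,0): no bracket -> illegal
(2,1): flips 1 -> legal
(2,2): no bracket -> illegal
(2,6): flips 1 -> legal
(3,0): flips 2 -> legal
(3,5): flips 2 -> legal
(3,6): no bracket -> illegal
(4,0): no bracket -> illegal
(4,1): flips 1 -> legal
(4,2): no bracket -> illegal
(4,6): flips 1 -> legal
(4,7): no bracket -> illegal
(5,1): flips 1 -> legal
(5,4): no bracket -> illegal
(5,5): no bracket -> illegal
(5,7): no bracket -> illegal
(6,1): flips 1 -> legal
(6,2): no bracket -> illegal
(6,3): no bracket -> illegal
(6,5): no bracket -> illegal
(6,6): no bracket -> illegal
(6,7): flips 3 -> legal
B mobility = 10
-- W to move --
(0,4): no bracket -> illegal
(0,5): flips 1 -> legal
(0,6): no bracket -> illegal
(1,2): flips 1 -> legal
(1,3): no bracket -> illegal
(1,4): flips 2 -> legal
(1,6): no bracket -> illegal
(2,2): flips 2 -> legal
(2,6): no bracket -> illegal
(3,5): no bracket -> illegal
(4,2): flips 2 -> legal
(5,4): flips 3 -> legal
(5,5): no bracket -> illegal
(6,2): no bracket -> illegal
(6,3): no bracket -> illegal
(6,4): no bracket -> illegal
W mobility = 6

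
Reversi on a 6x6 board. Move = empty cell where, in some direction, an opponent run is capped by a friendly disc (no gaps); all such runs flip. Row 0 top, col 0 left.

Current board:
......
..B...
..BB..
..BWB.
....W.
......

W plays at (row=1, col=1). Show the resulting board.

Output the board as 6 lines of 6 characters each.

Place W at (1,1); scan 8 dirs for brackets.
Dir NW: first cell '.' (not opp) -> no flip
Dir N: first cell '.' (not opp) -> no flip
Dir NE: first cell '.' (not opp) -> no flip
Dir W: first cell '.' (not opp) -> no flip
Dir E: opp run (1,2), next='.' -> no flip
Dir SW: first cell '.' (not opp) -> no flip
Dir S: first cell '.' (not opp) -> no flip
Dir SE: opp run (2,2) capped by W -> flip
All flips: (2,2)

Answer: ......
.WB...
..WB..
..BWB.
....W.
......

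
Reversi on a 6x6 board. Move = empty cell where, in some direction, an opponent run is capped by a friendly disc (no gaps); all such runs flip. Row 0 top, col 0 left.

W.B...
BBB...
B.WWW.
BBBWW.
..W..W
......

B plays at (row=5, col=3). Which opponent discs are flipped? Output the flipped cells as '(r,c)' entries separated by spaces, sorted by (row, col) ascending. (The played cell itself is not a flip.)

Dir NW: opp run (4,2) capped by B -> flip
Dir N: first cell '.' (not opp) -> no flip
Dir NE: first cell '.' (not opp) -> no flip
Dir W: first cell '.' (not opp) -> no flip
Dir E: first cell '.' (not opp) -> no flip
Dir SW: edge -> no flip
Dir S: edge -> no flip
Dir SE: edge -> no flip

Answer: (4,2)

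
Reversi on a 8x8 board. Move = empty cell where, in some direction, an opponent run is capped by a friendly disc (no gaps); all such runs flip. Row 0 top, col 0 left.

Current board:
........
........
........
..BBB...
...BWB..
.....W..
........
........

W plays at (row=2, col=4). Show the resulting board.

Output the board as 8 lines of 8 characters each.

Answer: ........
........
....W...
..BBW...
...BWB..
.....W..
........
........

Derivation:
Place W at (2,4); scan 8 dirs for brackets.
Dir NW: first cell '.' (not opp) -> no flip
Dir N: first cell '.' (not opp) -> no flip
Dir NE: first cell '.' (not opp) -> no flip
Dir W: first cell '.' (not opp) -> no flip
Dir E: first cell '.' (not opp) -> no flip
Dir SW: opp run (3,3), next='.' -> no flip
Dir S: opp run (3,4) capped by W -> flip
Dir SE: first cell '.' (not opp) -> no flip
All flips: (3,4)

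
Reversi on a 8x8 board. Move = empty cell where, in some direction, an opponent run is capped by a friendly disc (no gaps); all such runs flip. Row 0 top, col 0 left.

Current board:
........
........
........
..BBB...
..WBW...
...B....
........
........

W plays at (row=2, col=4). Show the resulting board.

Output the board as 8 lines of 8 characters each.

Answer: ........
........
....W...
..BWW...
..WBW...
...B....
........
........

Derivation:
Place W at (2,4); scan 8 dirs for brackets.
Dir NW: first cell '.' (not opp) -> no flip
Dir N: first cell '.' (not opp) -> no flip
Dir NE: first cell '.' (not opp) -> no flip
Dir W: first cell '.' (not opp) -> no flip
Dir E: first cell '.' (not opp) -> no flip
Dir SW: opp run (3,3) capped by W -> flip
Dir S: opp run (3,4) capped by W -> flip
Dir SE: first cell '.' (not opp) -> no flip
All flips: (3,3) (3,4)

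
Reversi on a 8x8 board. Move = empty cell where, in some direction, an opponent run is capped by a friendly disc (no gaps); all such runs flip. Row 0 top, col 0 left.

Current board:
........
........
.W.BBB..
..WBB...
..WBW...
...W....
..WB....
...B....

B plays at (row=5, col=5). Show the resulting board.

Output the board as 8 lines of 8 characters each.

Answer: ........
........
.W.BBB..
..WBB...
..WBB...
...W.B..
..WB....
...B....

Derivation:
Place B at (5,5); scan 8 dirs for brackets.
Dir NW: opp run (4,4) capped by B -> flip
Dir N: first cell '.' (not opp) -> no flip
Dir NE: first cell '.' (not opp) -> no flip
Dir W: first cell '.' (not opp) -> no flip
Dir E: first cell '.' (not opp) -> no flip
Dir SW: first cell '.' (not opp) -> no flip
Dir S: first cell '.' (not opp) -> no flip
Dir SE: first cell '.' (not opp) -> no flip
All flips: (4,4)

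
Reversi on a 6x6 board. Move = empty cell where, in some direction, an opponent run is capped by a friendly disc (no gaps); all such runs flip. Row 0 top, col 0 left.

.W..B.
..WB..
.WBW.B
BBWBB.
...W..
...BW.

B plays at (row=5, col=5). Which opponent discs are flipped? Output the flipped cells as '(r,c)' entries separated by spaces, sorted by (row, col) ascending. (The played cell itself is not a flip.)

Answer: (5,4)

Derivation:
Dir NW: first cell '.' (not opp) -> no flip
Dir N: first cell '.' (not opp) -> no flip
Dir NE: edge -> no flip
Dir W: opp run (5,4) capped by B -> flip
Dir E: edge -> no flip
Dir SW: edge -> no flip
Dir S: edge -> no flip
Dir SE: edge -> no flip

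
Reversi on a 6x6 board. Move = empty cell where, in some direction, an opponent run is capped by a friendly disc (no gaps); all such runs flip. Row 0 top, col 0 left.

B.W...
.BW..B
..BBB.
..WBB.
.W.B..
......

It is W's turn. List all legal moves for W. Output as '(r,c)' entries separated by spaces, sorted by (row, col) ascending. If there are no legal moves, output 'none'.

Answer: (1,0) (1,4) (2,0) (3,5) (4,5) (5,4)

Derivation:
(0,1): no bracket -> illegal
(0,4): no bracket -> illegal
(0,5): no bracket -> illegal
(1,0): flips 1 -> legal
(1,3): no bracket -> illegal
(1,4): flips 1 -> legal
(2,0): flips 1 -> legal
(2,1): no bracket -> illegal
(2,5): no bracket -> illegal
(3,1): no bracket -> illegal
(3,5): flips 2 -> legal
(4,2): no bracket -> illegal
(4,4): no bracket -> illegal
(4,5): flips 2 -> legal
(5,2): no bracket -> illegal
(5,3): no bracket -> illegal
(5,4): flips 1 -> legal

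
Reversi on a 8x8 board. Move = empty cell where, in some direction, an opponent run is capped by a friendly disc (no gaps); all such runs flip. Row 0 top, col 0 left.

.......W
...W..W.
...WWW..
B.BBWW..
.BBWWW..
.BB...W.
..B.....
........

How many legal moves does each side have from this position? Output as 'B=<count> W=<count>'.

-- B to move --
(0,2): no bracket -> illegal
(0,3): flips 2 -> legal
(0,4): no bracket -> illegal
(0,5): no bracket -> illegal
(0,6): no bracket -> illegal
(1,2): no bracket -> illegal
(1,4): flips 1 -> legal
(1,5): flips 1 -> legal
(1,7): no bracket -> illegal
(2,2): no bracket -> illegal
(2,6): no bracket -> illegal
(2,7): no bracket -> illegal
(3,6): flips 2 -> legal
(4,6): flips 3 -> legal
(4,7): no bracket -> illegal
(5,3): flips 1 -> legal
(5,4): flips 1 -> legal
(5,5): flips 1 -> legal
(5,7): no bracket -> illegal
(6,5): no bracket -> illegal
(6,6): no bracket -> illegal
(6,7): no bracket -> illegal
B mobility = 8
-- W to move --
(2,0): no bracket -> illegal
(2,1): flips 1 -> legal
(2,2): flips 1 -> legal
(3,1): flips 2 -> legal
(4,0): flips 2 -> legal
(5,0): flips 2 -> legal
(5,3): no bracket -> illegal
(6,0): flips 3 -> legal
(6,1): flips 1 -> legal
(6,3): no bracket -> illegal
(7,1): no bracket -> illegal
(7,2): no bracket -> illegal
(7,3): no bracket -> illegal
W mobility = 7

Answer: B=8 W=7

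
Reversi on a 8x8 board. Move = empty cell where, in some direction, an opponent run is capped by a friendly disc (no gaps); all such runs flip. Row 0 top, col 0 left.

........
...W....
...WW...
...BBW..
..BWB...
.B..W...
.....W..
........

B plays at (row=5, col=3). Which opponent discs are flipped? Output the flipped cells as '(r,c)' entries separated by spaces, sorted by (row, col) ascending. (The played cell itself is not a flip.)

Dir NW: first cell 'B' (not opp) -> no flip
Dir N: opp run (4,3) capped by B -> flip
Dir NE: first cell 'B' (not opp) -> no flip
Dir W: first cell '.' (not opp) -> no flip
Dir E: opp run (5,4), next='.' -> no flip
Dir SW: first cell '.' (not opp) -> no flip
Dir S: first cell '.' (not opp) -> no flip
Dir SE: first cell '.' (not opp) -> no flip

Answer: (4,3)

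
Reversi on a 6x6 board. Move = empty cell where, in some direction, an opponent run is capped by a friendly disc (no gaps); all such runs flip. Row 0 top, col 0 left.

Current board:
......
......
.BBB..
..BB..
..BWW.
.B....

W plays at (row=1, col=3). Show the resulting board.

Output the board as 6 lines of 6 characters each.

Answer: ......
...W..
.BBW..
..BW..
..BWW.
.B....

Derivation:
Place W at (1,3); scan 8 dirs for brackets.
Dir NW: first cell '.' (not opp) -> no flip
Dir N: first cell '.' (not opp) -> no flip
Dir NE: first cell '.' (not opp) -> no flip
Dir W: first cell '.' (not opp) -> no flip
Dir E: first cell '.' (not opp) -> no flip
Dir SW: opp run (2,2), next='.' -> no flip
Dir S: opp run (2,3) (3,3) capped by W -> flip
Dir SE: first cell '.' (not opp) -> no flip
All flips: (2,3) (3,3)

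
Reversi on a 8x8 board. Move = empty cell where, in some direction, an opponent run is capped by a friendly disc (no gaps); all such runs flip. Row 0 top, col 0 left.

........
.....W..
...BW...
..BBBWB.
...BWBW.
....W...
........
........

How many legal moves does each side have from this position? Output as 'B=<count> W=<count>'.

Answer: B=9 W=8

Derivation:
-- B to move --
(0,4): no bracket -> illegal
(0,5): no bracket -> illegal
(0,6): flips 2 -> legal
(1,3): no bracket -> illegal
(1,4): flips 1 -> legal
(1,6): no bracket -> illegal
(2,5): flips 2 -> legal
(2,6): no bracket -> illegal
(3,7): no bracket -> illegal
(4,7): flips 1 -> legal
(5,3): no bracket -> illegal
(5,5): flips 1 -> legal
(5,6): flips 1 -> legal
(5,7): no bracket -> illegal
(6,3): flips 1 -> legal
(6,4): flips 2 -> legal
(6,5): flips 1 -> legal
B mobility = 9
-- W to move --
(1,2): no bracket -> illegal
(1,3): no bracket -> illegal
(1,4): no bracket -> illegal
(2,1): flips 2 -> legal
(2,2): flips 2 -> legal
(2,5): no bracket -> illegal
(2,6): flips 1 -> legal
(2,7): flips 2 -> legal
(3,1): flips 3 -> legal
(3,7): flips 1 -> legal
(4,1): no bracket -> illegal
(4,2): flips 2 -> legal
(4,7): no bracket -> illegal
(5,2): no bracket -> illegal
(5,3): no bracket -> illegal
(5,5): flips 1 -> legal
(5,6): no bracket -> illegal
W mobility = 8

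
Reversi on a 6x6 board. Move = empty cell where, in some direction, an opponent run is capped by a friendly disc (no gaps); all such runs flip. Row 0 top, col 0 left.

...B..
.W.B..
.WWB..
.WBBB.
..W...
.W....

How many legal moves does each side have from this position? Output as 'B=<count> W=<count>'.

-- B to move --
(0,0): flips 2 -> legal
(0,1): no bracket -> illegal
(0,2): no bracket -> illegal
(1,0): flips 1 -> legal
(1,2): flips 1 -> legal
(2,0): flips 2 -> legal
(3,0): flips 1 -> legal
(4,0): flips 2 -> legal
(4,1): no bracket -> illegal
(4,3): no bracket -> illegal
(5,0): no bracket -> illegal
(5,2): flips 1 -> legal
(5,3): no bracket -> illegal
B mobility = 7
-- W to move --
(0,2): no bracket -> illegal
(0,4): flips 1 -> legal
(1,2): no bracket -> illegal
(1,4): no bracket -> illegal
(2,4): flips 2 -> legal
(2,5): no bracket -> illegal
(3,5): flips 3 -> legal
(4,1): no bracket -> illegal
(4,3): flips 1 -> legal
(4,4): flips 1 -> legal
(4,5): no bracket -> illegal
W mobility = 5

Answer: B=7 W=5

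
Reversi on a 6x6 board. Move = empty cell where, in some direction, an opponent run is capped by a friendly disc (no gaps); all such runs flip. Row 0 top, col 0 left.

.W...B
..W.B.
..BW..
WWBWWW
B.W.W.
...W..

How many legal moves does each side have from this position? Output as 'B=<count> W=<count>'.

Answer: B=5 W=5

Derivation:
-- B to move --
(0,0): no bracket -> illegal
(0,2): flips 1 -> legal
(0,3): no bracket -> illegal
(1,0): no bracket -> illegal
(1,1): no bracket -> illegal
(1,3): no bracket -> illegal
(2,0): flips 1 -> legal
(2,1): no bracket -> illegal
(2,4): flips 1 -> legal
(2,5): no bracket -> illegal
(4,1): no bracket -> illegal
(4,3): no bracket -> illegal
(4,5): no bracket -> illegal
(5,1): no bracket -> illegal
(5,2): flips 1 -> legal
(5,4): no bracket -> illegal
(5,5): flips 2 -> legal
B mobility = 5
-- W to move --
(0,3): no bracket -> illegal
(0,4): no bracket -> illegal
(1,1): flips 1 -> legal
(1,3): flips 1 -> legal
(1,5): no bracket -> illegal
(2,1): flips 1 -> legal
(2,4): no bracket -> illegal
(2,5): no bracket -> illegal
(4,1): flips 1 -> legal
(4,3): no bracket -> illegal
(5,0): flips 1 -> legal
(5,1): no bracket -> illegal
W mobility = 5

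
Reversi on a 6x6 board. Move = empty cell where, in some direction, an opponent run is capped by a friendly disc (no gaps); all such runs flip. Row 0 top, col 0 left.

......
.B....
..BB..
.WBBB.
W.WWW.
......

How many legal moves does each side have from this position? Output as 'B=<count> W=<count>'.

Answer: B=6 W=7

Derivation:
-- B to move --
(2,0): no bracket -> illegal
(2,1): no bracket -> illegal
(3,0): flips 1 -> legal
(3,5): no bracket -> illegal
(4,1): no bracket -> illegal
(4,5): no bracket -> illegal
(5,0): no bracket -> illegal
(5,1): flips 1 -> legal
(5,2): flips 2 -> legal
(5,3): flips 1 -> legal
(5,4): flips 2 -> legal
(5,5): flips 1 -> legal
B mobility = 6
-- W to move --
(0,0): flips 3 -> legal
(0,1): no bracket -> illegal
(0,2): no bracket -> illegal
(1,0): no bracket -> illegal
(1,2): flips 2 -> legal
(1,3): flips 3 -> legal
(1,4): no bracket -> illegal
(2,0): no bracket -> illegal
(2,1): flips 1 -> legal
(2,4): flips 2 -> legal
(2,5): flips 1 -> legal
(3,5): flips 3 -> legal
(4,1): no bracket -> illegal
(4,5): no bracket -> illegal
W mobility = 7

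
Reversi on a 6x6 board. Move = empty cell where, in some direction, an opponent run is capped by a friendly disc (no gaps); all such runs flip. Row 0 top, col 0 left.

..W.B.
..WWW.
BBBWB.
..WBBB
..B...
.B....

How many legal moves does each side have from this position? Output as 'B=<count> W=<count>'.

-- B to move --
(0,1): flips 2 -> legal
(0,3): flips 3 -> legal
(0,5): no bracket -> illegal
(1,1): no bracket -> illegal
(1,5): no bracket -> illegal
(2,5): no bracket -> illegal
(3,1): flips 1 -> legal
(4,1): no bracket -> illegal
(4,3): flips 1 -> legal
B mobility = 4
-- W to move --
(0,3): no bracket -> illegal
(0,5): no bracket -> illegal
(1,0): flips 1 -> legal
(1,1): no bracket -> illegal
(1,5): no bracket -> illegal
(2,5): flips 1 -> legal
(3,0): flips 1 -> legal
(3,1): flips 1 -> legal
(4,0): no bracket -> illegal
(4,1): no bracket -> illegal
(4,3): flips 1 -> legal
(4,4): flips 2 -> legal
(4,5): flips 1 -> legal
(5,0): no bracket -> illegal
(5,2): flips 1 -> legal
(5,3): no bracket -> illegal
W mobility = 8

Answer: B=4 W=8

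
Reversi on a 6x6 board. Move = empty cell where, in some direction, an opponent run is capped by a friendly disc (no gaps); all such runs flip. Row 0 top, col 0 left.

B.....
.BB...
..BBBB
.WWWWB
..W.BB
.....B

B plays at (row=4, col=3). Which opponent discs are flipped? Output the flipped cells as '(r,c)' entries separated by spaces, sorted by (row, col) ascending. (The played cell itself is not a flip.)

Dir NW: opp run (3,2), next='.' -> no flip
Dir N: opp run (3,3) capped by B -> flip
Dir NE: opp run (3,4) capped by B -> flip
Dir W: opp run (4,2), next='.' -> no flip
Dir E: first cell 'B' (not opp) -> no flip
Dir SW: first cell '.' (not opp) -> no flip
Dir S: first cell '.' (not opp) -> no flip
Dir SE: first cell '.' (not opp) -> no flip

Answer: (3,3) (3,4)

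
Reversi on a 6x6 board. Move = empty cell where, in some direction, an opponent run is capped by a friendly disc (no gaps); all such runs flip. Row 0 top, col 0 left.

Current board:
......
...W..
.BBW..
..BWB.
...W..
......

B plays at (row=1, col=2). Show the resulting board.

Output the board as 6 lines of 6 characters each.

Place B at (1,2); scan 8 dirs for brackets.
Dir NW: first cell '.' (not opp) -> no flip
Dir N: first cell '.' (not opp) -> no flip
Dir NE: first cell '.' (not opp) -> no flip
Dir W: first cell '.' (not opp) -> no flip
Dir E: opp run (1,3), next='.' -> no flip
Dir SW: first cell 'B' (not opp) -> no flip
Dir S: first cell 'B' (not opp) -> no flip
Dir SE: opp run (2,3) capped by B -> flip
All flips: (2,3)

Answer: ......
..BW..
.BBB..
..BWB.
...W..
......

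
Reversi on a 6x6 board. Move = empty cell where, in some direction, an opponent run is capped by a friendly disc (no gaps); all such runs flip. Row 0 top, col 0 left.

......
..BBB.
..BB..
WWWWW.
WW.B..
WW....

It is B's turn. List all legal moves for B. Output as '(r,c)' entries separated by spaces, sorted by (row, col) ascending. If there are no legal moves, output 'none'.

(2,0): no bracket -> illegal
(2,1): flips 1 -> legal
(2,4): no bracket -> illegal
(2,5): flips 1 -> legal
(3,5): no bracket -> illegal
(4,2): flips 1 -> legal
(4,4): flips 1 -> legal
(4,5): flips 1 -> legal
(5,2): no bracket -> illegal

Answer: (2,1) (2,5) (4,2) (4,4) (4,5)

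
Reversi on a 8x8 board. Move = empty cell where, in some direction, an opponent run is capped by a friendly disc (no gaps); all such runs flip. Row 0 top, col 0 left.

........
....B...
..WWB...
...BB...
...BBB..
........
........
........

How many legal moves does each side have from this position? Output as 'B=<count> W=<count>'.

Answer: B=5 W=5

Derivation:
-- B to move --
(1,1): flips 1 -> legal
(1,2): flips 1 -> legal
(1,3): flips 1 -> legal
(2,1): flips 2 -> legal
(3,1): no bracket -> illegal
(3,2): flips 1 -> legal
B mobility = 5
-- W to move --
(0,3): no bracket -> illegal
(0,4): no bracket -> illegal
(0,5): flips 1 -> legal
(1,3): no bracket -> illegal
(1,5): no bracket -> illegal
(2,5): flips 1 -> legal
(3,2): no bracket -> illegal
(3,5): no bracket -> illegal
(3,6): no bracket -> illegal
(4,2): no bracket -> illegal
(4,6): no bracket -> illegal
(5,2): no bracket -> illegal
(5,3): flips 2 -> legal
(5,4): no bracket -> illegal
(5,5): flips 2 -> legal
(5,6): flips 2 -> legal
W mobility = 5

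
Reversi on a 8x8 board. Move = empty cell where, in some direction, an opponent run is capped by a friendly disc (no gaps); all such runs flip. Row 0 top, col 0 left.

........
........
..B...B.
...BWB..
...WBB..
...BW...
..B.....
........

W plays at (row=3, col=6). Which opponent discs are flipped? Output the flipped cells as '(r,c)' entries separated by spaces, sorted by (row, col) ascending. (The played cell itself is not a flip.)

Dir NW: first cell '.' (not opp) -> no flip
Dir N: opp run (2,6), next='.' -> no flip
Dir NE: first cell '.' (not opp) -> no flip
Dir W: opp run (3,5) capped by W -> flip
Dir E: first cell '.' (not opp) -> no flip
Dir SW: opp run (4,5) capped by W -> flip
Dir S: first cell '.' (not opp) -> no flip
Dir SE: first cell '.' (not opp) -> no flip

Answer: (3,5) (4,5)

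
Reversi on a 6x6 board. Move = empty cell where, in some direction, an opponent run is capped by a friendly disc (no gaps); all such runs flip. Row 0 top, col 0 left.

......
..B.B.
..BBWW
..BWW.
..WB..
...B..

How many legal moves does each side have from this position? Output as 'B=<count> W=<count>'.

-- B to move --
(1,3): no bracket -> illegal
(1,5): no bracket -> illegal
(3,1): flips 1 -> legal
(3,5): flips 2 -> legal
(4,1): flips 1 -> legal
(4,4): flips 3 -> legal
(4,5): flips 1 -> legal
(5,1): no bracket -> illegal
(5,2): flips 1 -> legal
B mobility = 6
-- W to move --
(0,1): flips 2 -> legal
(0,2): flips 3 -> legal
(0,3): flips 1 -> legal
(0,4): flips 1 -> legal
(0,5): no bracket -> illegal
(1,1): flips 1 -> legal
(1,3): flips 1 -> legal
(1,5): no bracket -> illegal
(2,1): flips 2 -> legal
(3,1): flips 1 -> legal
(4,1): no bracket -> illegal
(4,4): flips 1 -> legal
(5,2): flips 1 -> legal
(5,4): no bracket -> illegal
W mobility = 10

Answer: B=6 W=10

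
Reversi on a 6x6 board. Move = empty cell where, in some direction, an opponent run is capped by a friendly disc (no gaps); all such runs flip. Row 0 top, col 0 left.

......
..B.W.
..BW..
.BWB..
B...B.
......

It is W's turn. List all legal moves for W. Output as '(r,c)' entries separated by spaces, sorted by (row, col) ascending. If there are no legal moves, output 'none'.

(0,1): flips 1 -> legal
(0,2): flips 2 -> legal
(0,3): no bracket -> illegal
(1,1): no bracket -> illegal
(1,3): no bracket -> illegal
(2,0): no bracket -> illegal
(2,1): flips 1 -> legal
(2,4): no bracket -> illegal
(3,0): flips 1 -> legal
(3,4): flips 1 -> legal
(3,5): no bracket -> illegal
(4,1): no bracket -> illegal
(4,2): no bracket -> illegal
(4,3): flips 1 -> legal
(4,5): no bracket -> illegal
(5,0): no bracket -> illegal
(5,1): no bracket -> illegal
(5,3): no bracket -> illegal
(5,4): no bracket -> illegal
(5,5): no bracket -> illegal

Answer: (0,1) (0,2) (2,1) (3,0) (3,4) (4,3)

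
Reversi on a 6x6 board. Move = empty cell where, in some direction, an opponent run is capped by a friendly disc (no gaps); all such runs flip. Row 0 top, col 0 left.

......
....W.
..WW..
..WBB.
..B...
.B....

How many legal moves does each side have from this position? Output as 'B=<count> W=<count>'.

Answer: B=4 W=5

Derivation:
-- B to move --
(0,3): no bracket -> illegal
(0,4): no bracket -> illegal
(0,5): no bracket -> illegal
(1,1): flips 1 -> legal
(1,2): flips 3 -> legal
(1,3): flips 1 -> legal
(1,5): no bracket -> illegal
(2,1): no bracket -> illegal
(2,4): no bracket -> illegal
(2,5): no bracket -> illegal
(3,1): flips 1 -> legal
(4,1): no bracket -> illegal
(4,3): no bracket -> illegal
B mobility = 4
-- W to move --
(2,4): no bracket -> illegal
(2,5): no bracket -> illegal
(3,1): no bracket -> illegal
(3,5): flips 2 -> legal
(4,0): no bracket -> illegal
(4,1): no bracket -> illegal
(4,3): flips 1 -> legal
(4,4): flips 1 -> legal
(4,5): flips 1 -> legal
(5,0): no bracket -> illegal
(5,2): flips 1 -> legal
(5,3): no bracket -> illegal
W mobility = 5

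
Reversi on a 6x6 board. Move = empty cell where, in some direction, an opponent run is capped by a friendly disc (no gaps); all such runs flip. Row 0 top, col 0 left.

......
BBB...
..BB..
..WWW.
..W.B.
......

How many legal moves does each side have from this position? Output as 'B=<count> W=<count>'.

-- B to move --
(2,1): no bracket -> illegal
(2,4): flips 1 -> legal
(2,5): no bracket -> illegal
(3,1): no bracket -> illegal
(3,5): no bracket -> illegal
(4,1): flips 1 -> legal
(4,3): flips 1 -> legal
(4,5): flips 1 -> legal
(5,1): no bracket -> illegal
(5,2): flips 2 -> legal
(5,3): no bracket -> illegal
B mobility = 5
-- W to move --
(0,0): flips 2 -> legal
(0,1): flips 2 -> legal
(0,2): flips 2 -> legal
(0,3): no bracket -> illegal
(1,3): flips 1 -> legal
(1,4): flips 1 -> legal
(2,0): no bracket -> illegal
(2,1): no bracket -> illegal
(2,4): no bracket -> illegal
(3,1): no bracket -> illegal
(3,5): no bracket -> illegal
(4,3): no bracket -> illegal
(4,5): no bracket -> illegal
(5,3): no bracket -> illegal
(5,4): flips 1 -> legal
(5,5): flips 1 -> legal
W mobility = 7

Answer: B=5 W=7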